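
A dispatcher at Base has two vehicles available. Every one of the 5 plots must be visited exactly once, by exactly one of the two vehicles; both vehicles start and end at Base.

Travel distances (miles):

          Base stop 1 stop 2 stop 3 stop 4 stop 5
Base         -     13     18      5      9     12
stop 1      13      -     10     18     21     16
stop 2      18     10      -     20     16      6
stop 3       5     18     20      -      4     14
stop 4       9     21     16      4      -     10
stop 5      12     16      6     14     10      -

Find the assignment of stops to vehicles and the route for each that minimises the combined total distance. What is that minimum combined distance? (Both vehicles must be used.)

Try each way of splitting the stops between the two vehicles (each non-empty) and, for each split, find the best tour for each vehicle:
  {stop 1} + {stop 2, stop 3, stop 4, stop 5}: 26 + 43 = 69
  {stop 2} + {stop 1, stop 3, stop 4, stop 5}: 36 + 48 = 84
  {stop 1, stop 2} + {stop 3, stop 4, stop 5}: 41 + 31 = 72
  {stop 3} + {stop 1, stop 2, stop 4, stop 5}: 10 + 48 = 58
  {stop 1, stop 3} + {stop 2, stop 4, stop 5}: 36 + 43 = 79
  {stop 2, stop 3} + {stop 1, stop 4, stop 5}: 43 + 48 = 91
  … (15 splits in total)
Best: vehicle 1 Base → stop 3 → Base = 10; vehicle 2 Base → stop 1 → stop 2 → stop 5 → stop 4 → Base = 48; combined 58.

Minimum combined distance: 58 miles.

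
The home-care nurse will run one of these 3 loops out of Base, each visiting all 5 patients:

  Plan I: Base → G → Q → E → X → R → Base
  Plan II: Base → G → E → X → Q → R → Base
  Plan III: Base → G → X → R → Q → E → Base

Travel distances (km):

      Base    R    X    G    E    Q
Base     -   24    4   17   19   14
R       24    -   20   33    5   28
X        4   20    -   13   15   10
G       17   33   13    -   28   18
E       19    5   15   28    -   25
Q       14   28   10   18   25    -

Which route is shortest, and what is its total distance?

Plan I: 17 + 18 + 25 + 15 + 20 + 24 = 119
Plan II: 17 + 28 + 15 + 10 + 28 + 24 = 122
Plan III: 17 + 13 + 20 + 28 + 25 + 19 = 122

119 km — Plan I is the shortest.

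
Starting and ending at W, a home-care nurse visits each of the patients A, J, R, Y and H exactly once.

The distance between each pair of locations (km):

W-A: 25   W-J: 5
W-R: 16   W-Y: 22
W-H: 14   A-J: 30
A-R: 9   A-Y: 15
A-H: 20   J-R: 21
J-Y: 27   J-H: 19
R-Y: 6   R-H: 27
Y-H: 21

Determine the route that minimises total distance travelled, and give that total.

Shortest round trip = 81 km.

With 5 stops there are 5!/2 = 60 distinct round trips (a route and its reverse cost the same).
W-A-J-R-Y-H-W: 25+30+21+6+21+14 = 117
W-A-J-R-H-Y-W: 25+30+21+27+21+22 = 146
W-A-J-Y-R-H-W: 25+30+27+6+27+14 = 129
W-A-J-Y-H-R-W: 25+30+27+21+27+16 = 146
W-A-J-H-R-Y-W: 25+30+19+27+6+22 = 129
W-A-J-H-Y-R-W: 25+30+19+21+6+16 = 117
W-A-R-J-Y-H-W: 25+9+21+27+21+14 = 117
W-A-R-J-H-Y-W: 25+9+21+19+21+22 = 117
W-A-R-Y-J-H-W: 25+9+6+27+19+14 = 100
W-A-R-Y-H-J-W: 25+9+6+21+19+5 = 85
W-A-R-H-J-Y-W: 25+9+27+19+27+22 = 129
W-A-R-H-Y-J-W: 25+9+27+21+27+5 = 114
W-A-Y-J-R-H-W: 25+15+27+21+27+14 = 129
W-A-Y-J-H-R-W: 25+15+27+19+27+16 = 129
… (46 more)
W-J-R-Y-A-H-W: 5+21+6+15+20+14 = 81  ← best
The minimum is 81.
One optimal route: W → J → R → Y → A → H → W (or its reverse).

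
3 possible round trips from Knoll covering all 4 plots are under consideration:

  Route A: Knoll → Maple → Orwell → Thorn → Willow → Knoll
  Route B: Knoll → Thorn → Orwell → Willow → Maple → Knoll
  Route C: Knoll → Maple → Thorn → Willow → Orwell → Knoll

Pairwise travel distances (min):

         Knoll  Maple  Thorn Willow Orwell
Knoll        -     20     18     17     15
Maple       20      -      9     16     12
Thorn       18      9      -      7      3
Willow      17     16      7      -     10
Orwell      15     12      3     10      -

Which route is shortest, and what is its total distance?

Route A: 20 + 12 + 3 + 7 + 17 = 59
Route B: 18 + 3 + 10 + 16 + 20 = 67
Route C: 20 + 9 + 7 + 10 + 15 = 61

59 min — Route A is the shortest.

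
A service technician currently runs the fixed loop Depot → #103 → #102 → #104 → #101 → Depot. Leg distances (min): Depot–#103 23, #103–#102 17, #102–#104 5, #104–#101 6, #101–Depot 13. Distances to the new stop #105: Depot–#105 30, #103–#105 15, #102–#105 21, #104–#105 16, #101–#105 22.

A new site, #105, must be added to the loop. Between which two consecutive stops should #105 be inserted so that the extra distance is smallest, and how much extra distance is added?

Insertion cost between consecutive stops i–j is d(i,#105) + d(#105,j) − d(i,j):
  between Depot and #103: 30 + 15 − 23 = 22
  between #103 and #102: 15 + 21 − 17 = 19
  between #102 and #104: 21 + 16 − 5 = 32
  between #104 and #101: 16 + 22 − 6 = 32
  between #101 and Depot: 22 + 30 − 13 = 39
Cheapest insertion is between #103 and #102, adding 19.
New total = 64 + 19 = 83.

Minimum extra distance: 19 min, inserting #105 between #103 and #102.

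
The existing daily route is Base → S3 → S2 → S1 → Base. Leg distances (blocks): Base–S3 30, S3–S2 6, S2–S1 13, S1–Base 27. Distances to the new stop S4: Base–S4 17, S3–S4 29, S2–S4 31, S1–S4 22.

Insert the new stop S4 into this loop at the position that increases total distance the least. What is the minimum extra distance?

Minimum extra distance: 12 blocks, inserting S4 between S1 and Base.

Insertion cost between consecutive stops i–j is d(i,S4) + d(S4,j) − d(i,j):
  between Base and S3: 17 + 29 − 30 = 16
  between S3 and S2: 29 + 31 − 6 = 54
  between S2 and S1: 31 + 22 − 13 = 40
  between S1 and Base: 22 + 17 − 27 = 12
Cheapest insertion is between S1 and Base, adding 12.
New total = 76 + 12 = 88.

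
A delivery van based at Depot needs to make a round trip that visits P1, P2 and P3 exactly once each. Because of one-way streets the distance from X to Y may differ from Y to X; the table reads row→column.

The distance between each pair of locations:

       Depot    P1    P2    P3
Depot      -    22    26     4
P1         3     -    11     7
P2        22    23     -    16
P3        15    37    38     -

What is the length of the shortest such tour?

Shortest round trip = 64.

Depot→P1→P2→P3→Depot: 22+11+16+15 = 64
Depot→P1→P3→P2→Depot: 22+7+38+22 = 89
Depot→P2→P1→P3→Depot: 26+23+7+15 = 71
Depot→P2→P3→P1→Depot: 26+16+37+3 = 82
Depot→P3→P1→P2→Depot: 4+37+11+22 = 74
Depot→P3→P2→P1→Depot: 4+38+23+3 = 68
The minimum is 64.
One optimal route: Depot → P1 → P2 → P3 → Depot.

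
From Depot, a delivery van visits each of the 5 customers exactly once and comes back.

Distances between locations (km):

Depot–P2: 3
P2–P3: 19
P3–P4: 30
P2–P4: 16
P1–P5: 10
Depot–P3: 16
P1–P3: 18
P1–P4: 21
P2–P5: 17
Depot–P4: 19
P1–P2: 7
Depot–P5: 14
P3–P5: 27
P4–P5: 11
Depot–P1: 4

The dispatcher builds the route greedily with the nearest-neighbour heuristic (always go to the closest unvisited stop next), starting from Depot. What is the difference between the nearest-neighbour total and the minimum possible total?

Excess over optimum: 3 km.

From Depot: P2=3, P1=4, P5=14, P3=16, P4=19 → choose P2 (3).
From P2: P1=7, P4=16, P5=17, P3=19 → choose P1 (7).
From P1: P5=10, P3=18, P4=21 → choose P5 (10).
From P5: P4=11, P3=27 → choose P4 (11).
From P4: P3=30 → choose P3 (30).
NN route Depot → P2 → P1 → P5 → P4 → P3 → Depot costs 77.
Optimal: Depot → P2 → P4 → P5 → P1 → P3 → Depot costs 74 (by enumerating all 60 distinct tours).
Excess = 77 − 74 = 3.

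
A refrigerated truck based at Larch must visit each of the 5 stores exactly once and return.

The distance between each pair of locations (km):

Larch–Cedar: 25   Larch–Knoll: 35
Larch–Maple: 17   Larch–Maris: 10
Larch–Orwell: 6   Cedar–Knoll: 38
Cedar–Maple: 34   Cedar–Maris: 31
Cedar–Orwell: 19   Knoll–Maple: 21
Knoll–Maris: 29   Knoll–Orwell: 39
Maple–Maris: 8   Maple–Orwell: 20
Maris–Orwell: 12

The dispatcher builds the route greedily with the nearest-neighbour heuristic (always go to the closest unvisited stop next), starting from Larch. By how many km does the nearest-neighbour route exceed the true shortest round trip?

Larch: Orwell=6, Maris=10, Maple=17, Cedar=25, Knoll=35 ⇒ Orwell
Orwell: Maris=12, Cedar=19, Maple=20, Knoll=39 ⇒ Maris
Maris: Maple=8, Knoll=29, Cedar=31 ⇒ Maple
Maple: Knoll=21, Cedar=34 ⇒ Knoll
Knoll: Cedar=38 ⇒ Cedar
NN route Larch → Orwell → Maris → Maple → Knoll → Cedar → Larch costs 110.
Optimal: Larch → Maris → Maple → Knoll → Cedar → Orwell → Larch costs 102 (by enumerating all 60 distinct tours).
Excess = 110 − 102 = 8.

The nearest-neighbour route is 8 km longer than optimal.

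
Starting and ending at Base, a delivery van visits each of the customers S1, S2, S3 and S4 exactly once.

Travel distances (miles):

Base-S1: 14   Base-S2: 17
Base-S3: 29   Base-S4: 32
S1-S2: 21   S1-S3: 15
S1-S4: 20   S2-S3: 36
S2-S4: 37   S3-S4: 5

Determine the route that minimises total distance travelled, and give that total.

With 4 stops there are 4!/2 = 12 distinct round trips (a route and its reverse cost the same).
Base-S1-S2-S3-S4-Base: 14+21+36+5+32 = 108
Base-S1-S2-S4-S3-Base: 14+21+37+5+29 = 106
Base-S1-S3-S2-S4-Base: 14+15+36+37+32 = 134
Base-S1-S3-S4-S2-Base: 14+15+5+37+17 = 88
Base-S1-S4-S2-S3-Base: 14+20+37+36+29 = 136
Base-S1-S4-S3-S2-Base: 14+20+5+36+17 = 92
Base-S2-S1-S3-S4-Base: 17+21+15+5+32 = 90
Base-S2-S1-S4-S3-Base: 17+21+20+5+29 = 92
Base-S2-S3-S1-S4-Base: 17+36+15+20+32 = 120
Base-S2-S4-S1-S3-Base: 17+37+20+15+29 = 118
Base-S3-S1-S2-S4-Base: 29+15+21+37+32 = 134
Base-S3-S2-S1-S4-Base: 29+36+21+20+32 = 138
The minimum is 88.
One optimal route: Base → S1 → S3 → S4 → S2 → Base (or its reverse).

Shortest round trip = 88 miles.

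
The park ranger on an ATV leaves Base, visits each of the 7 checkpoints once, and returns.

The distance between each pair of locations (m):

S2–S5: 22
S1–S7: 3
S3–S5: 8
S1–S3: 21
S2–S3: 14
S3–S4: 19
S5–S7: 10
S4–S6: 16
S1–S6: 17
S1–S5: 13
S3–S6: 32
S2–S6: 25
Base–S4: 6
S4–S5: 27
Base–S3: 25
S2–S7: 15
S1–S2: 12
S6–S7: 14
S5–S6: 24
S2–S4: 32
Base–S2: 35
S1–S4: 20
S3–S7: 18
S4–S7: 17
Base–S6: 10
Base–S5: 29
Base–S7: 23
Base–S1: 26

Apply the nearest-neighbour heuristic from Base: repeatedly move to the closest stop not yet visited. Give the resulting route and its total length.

From Base: distances to unvisited — S4=6, S6=10, S7=23, S3=25, S1=26, S5=29, S2=35. Nearest is S4 (6).
From S4: distances to unvisited — S6=16, S7=17, S3=19, S1=20, S5=27, S2=32. Nearest is S6 (16).
From S6: distances to unvisited — S7=14, S1=17, S5=24, S2=25, S3=32. Nearest is S7 (14).
From S7: distances to unvisited — S1=3, S5=10, S2=15, S3=18. Nearest is S1 (3).
From S1: distances to unvisited — S2=12, S5=13, S3=21. Nearest is S2 (12).
From S2: distances to unvisited — S3=14, S5=22. Nearest is S3 (14).
From S3: distances to unvisited — S5=8. Nearest is S5 (8).
Return S5→Base: 29.
Total = 6 + 16 + 14 + 3 + 12 + 14 + 8 + 29 = 102.

102 m along Base → S4 → S6 → S7 → S1 → S2 → S3 → S5 → Base.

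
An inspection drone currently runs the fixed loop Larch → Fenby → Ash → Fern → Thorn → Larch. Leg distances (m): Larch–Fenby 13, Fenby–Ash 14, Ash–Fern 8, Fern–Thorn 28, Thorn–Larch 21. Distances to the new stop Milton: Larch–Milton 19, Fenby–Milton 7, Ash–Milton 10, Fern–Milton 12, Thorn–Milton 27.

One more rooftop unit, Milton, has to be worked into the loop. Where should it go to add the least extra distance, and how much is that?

Adding 3 m by placing Milton on the Fenby–Ash leg.

Insertion cost between consecutive stops i–j is d(i,Milton) + d(Milton,j) − d(i,j):
  between Larch and Fenby: 19 + 7 − 13 = 13
  between Fenby and Ash: 7 + 10 − 14 = 3
  between Ash and Fern: 10 + 12 − 8 = 14
  between Fern and Thorn: 12 + 27 − 28 = 11
  between Thorn and Larch: 27 + 19 − 21 = 25
Cheapest insertion is between Fenby and Ash, adding 3.
New total = 84 + 3 = 87.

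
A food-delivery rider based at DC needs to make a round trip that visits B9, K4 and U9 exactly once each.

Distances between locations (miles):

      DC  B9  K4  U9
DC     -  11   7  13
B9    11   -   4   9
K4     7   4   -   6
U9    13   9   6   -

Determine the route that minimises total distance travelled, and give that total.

With 3 stops there are 3!/2 = 3 distinct round trips (a route and its reverse cost the same).
DC → B9 → K4 → U9 → DC: 11+4+6+13 = 34
DC → B9 → U9 → K4 → DC: 11+9+6+7 = 33
DC → K4 → B9 → U9 → DC: 7+4+9+13 = 33
The minimum is 33.
One optimal route: DC → B9 → U9 → K4 → DC (or its reverse).

33 miles — the shortest possible round trip.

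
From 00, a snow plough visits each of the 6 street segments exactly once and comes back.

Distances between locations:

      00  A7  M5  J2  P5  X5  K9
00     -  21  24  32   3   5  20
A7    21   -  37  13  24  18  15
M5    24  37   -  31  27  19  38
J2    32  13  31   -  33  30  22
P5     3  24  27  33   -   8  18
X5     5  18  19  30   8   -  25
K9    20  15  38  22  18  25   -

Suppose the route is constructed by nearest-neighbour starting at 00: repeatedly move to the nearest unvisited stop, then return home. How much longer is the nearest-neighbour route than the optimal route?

22 longer than the optimal tour.

00: P5=3, X5=5, K9=20, A7=21, M5=24, J2=32 ⇒ P5
P5: X5=8, K9=18, A7=24, M5=27, J2=33 ⇒ X5
X5: A7=18, M5=19, K9=25, J2=30 ⇒ A7
A7: J2=13, K9=15, M5=37 ⇒ J2
J2: K9=22, M5=31 ⇒ K9
K9: M5=38 ⇒ M5
NN route 00 → P5 → X5 → A7 → J2 → K9 → M5 → 00 costs 126.
Optimal: 00 → P5 → K9 → A7 → J2 → M5 → X5 → 00 costs 104 (by enumerating all 360 distinct tours).
Excess = 126 − 104 = 22.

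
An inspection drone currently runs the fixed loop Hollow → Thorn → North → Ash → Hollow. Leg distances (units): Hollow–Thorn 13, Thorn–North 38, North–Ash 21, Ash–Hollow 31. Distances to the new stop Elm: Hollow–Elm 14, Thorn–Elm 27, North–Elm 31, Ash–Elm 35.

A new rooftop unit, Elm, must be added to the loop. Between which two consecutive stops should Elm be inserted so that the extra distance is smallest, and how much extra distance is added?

Insertion cost between consecutive stops i–j is d(i,Elm) + d(Elm,j) − d(i,j):
  between Hollow and Thorn: 14 + 27 − 13 = 28
  between Thorn and North: 27 + 31 − 38 = 20
  between North and Ash: 31 + 35 − 21 = 45
  between Ash and Hollow: 35 + 14 − 31 = 18
Cheapest insertion is between Ash and Hollow, adding 18.
New total = 103 + 18 = 121.

+18 — insert Elm between Ash and Hollow.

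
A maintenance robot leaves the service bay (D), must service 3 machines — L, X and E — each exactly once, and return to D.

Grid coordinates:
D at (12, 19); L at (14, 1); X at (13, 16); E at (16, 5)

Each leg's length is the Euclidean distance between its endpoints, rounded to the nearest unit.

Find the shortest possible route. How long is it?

36 — the shortest possible round trip.

There are 3 distinct closed tours to check (reversals are equivalent).
D → L → X → E → D: 18+15+11+15 = 59
D → L → E → X → D: 18+4+11+3 = 36
D → X → L → E → D: 3+15+4+15 = 37
The minimum is 36.
One optimal route: D → L → E → X → D (or its reverse).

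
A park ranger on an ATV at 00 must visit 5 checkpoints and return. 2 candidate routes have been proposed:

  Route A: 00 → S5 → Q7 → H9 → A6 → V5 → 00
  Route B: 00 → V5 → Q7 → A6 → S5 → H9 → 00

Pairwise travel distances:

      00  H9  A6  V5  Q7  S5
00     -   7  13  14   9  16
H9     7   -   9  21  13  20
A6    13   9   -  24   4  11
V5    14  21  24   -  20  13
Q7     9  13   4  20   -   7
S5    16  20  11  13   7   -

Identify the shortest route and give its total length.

76 — Route B is the shortest.

Route A: 16 + 7 + 13 + 9 + 24 + 14 = 83
Route B: 14 + 20 + 4 + 11 + 20 + 7 = 76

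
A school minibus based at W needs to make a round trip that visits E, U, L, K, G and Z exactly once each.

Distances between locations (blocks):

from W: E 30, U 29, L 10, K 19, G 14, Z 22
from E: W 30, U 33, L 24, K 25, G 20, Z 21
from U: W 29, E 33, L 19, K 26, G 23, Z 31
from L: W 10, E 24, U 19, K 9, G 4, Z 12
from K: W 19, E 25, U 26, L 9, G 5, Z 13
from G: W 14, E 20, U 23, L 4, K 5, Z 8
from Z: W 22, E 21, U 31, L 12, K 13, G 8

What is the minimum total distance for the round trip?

115 blocks — the shortest possible round trip.

W-E-U-L-K-G-Z-W: 30+33+19+9+5+8+22 = 126
W-E-U-L-K-Z-G-W: 30+33+19+9+13+8+14 = 126
W-E-U-L-G-K-Z-W: 30+33+19+4+5+13+22 = 126
W-E-U-L-G-Z-K-W: 30+33+19+4+8+13+19 = 126
W-E-U-L-Z-K-G-W: 30+33+19+12+13+5+14 = 126
W-E-U-L-Z-G-K-W: 30+33+19+12+8+5+19 = 126
W-E-U-K-L-G-Z-W: 30+33+26+9+4+8+22 = 132
W-E-U-K-L-Z-G-W: 30+33+26+9+12+8+14 = 132
… (352 more)
W-U-E-Z-K-G-L-W: 29+33+21+13+5+4+10 = 115  ← best
The minimum is 115.
One optimal route: W → U → E → Z → K → G → L → W (or its reverse).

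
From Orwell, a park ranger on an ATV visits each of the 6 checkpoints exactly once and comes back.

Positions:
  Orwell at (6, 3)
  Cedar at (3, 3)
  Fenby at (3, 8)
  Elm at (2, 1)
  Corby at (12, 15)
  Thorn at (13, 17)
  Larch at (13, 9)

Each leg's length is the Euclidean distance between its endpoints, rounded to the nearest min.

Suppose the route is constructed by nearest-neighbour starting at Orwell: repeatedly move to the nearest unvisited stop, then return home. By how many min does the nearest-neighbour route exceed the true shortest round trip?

Orwell: Cedar=3, Elm=4, Fenby=6, Larch=9, Corby=13, Thorn=16 ⇒ Cedar
Cedar: Elm=2, Fenby=5, Larch=12, Corby=15, Thorn=17 ⇒ Elm
Elm: Fenby=7, Larch=14, Corby=17, Thorn=19 ⇒ Fenby
Fenby: Larch=10, Corby=11, Thorn=13 ⇒ Larch
Larch: Corby=6, Thorn=8 ⇒ Corby
Corby: Thorn=2 ⇒ Thorn
NN route Orwell → Cedar → Elm → Fenby → Larch → Corby → Thorn → Orwell costs 46.
Optimal: Orwell → Elm → Cedar → Fenby → Corby → Thorn → Larch → Orwell costs 41 (by enumerating all 360 distinct tours).
Excess = 46 − 41 = 5.

The nearest-neighbour route is 5 min longer than optimal.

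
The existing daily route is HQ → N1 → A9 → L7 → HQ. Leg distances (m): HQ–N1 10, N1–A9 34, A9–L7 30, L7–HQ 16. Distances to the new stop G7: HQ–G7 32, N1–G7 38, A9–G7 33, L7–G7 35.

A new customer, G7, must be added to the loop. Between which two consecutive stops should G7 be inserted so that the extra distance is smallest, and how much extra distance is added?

Insertion cost between consecutive stops i–j is d(i,G7) + d(G7,j) − d(i,j):
  between HQ and N1: 32 + 38 − 10 = 60
  between N1 and A9: 38 + 33 − 34 = 37
  between A9 and L7: 33 + 35 − 30 = 38
  between L7 and HQ: 35 + 32 − 16 = 51
Cheapest insertion is between N1 and A9, adding 37.
New total = 90 + 37 = 127.

Minimum extra distance: 37 m, inserting G7 between N1 and A9.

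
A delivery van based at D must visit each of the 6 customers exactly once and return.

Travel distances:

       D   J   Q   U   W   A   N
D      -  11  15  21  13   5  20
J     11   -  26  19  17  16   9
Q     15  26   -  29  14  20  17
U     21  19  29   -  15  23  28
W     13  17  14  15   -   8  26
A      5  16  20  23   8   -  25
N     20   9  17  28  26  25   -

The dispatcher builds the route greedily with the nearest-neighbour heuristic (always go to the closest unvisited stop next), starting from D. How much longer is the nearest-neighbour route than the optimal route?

The nearest-neighbour route is 5 longer than optimal.

D: A=5, J=11, W=13, Q=15, N=20, U=21 ⇒ A
A: W=8, J=16, Q=20, U=23, N=25 ⇒ W
W: Q=14, U=15, J=17, N=26 ⇒ Q
Q: N=17, J=26, U=29 ⇒ N
N: J=9, U=28 ⇒ J
J: U=19 ⇒ U
NN route D → A → W → Q → N → J → U → D costs 93.
Optimal: D → Q → N → J → U → W → A → D costs 88 (by enumerating all 360 distinct tours).
Excess = 93 − 88 = 5.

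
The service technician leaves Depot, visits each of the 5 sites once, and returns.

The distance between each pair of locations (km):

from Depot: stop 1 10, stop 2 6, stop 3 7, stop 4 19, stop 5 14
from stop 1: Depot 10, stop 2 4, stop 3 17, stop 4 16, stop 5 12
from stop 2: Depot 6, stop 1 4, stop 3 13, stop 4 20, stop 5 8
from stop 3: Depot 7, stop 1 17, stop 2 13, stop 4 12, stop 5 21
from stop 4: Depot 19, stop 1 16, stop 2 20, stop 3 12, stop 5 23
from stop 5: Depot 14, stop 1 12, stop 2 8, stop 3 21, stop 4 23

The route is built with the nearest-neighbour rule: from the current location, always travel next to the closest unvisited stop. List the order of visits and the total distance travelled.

From Depot: distances to unvisited — stop 2=6, stop 3=7, stop 1=10, stop 5=14, stop 4=19. Nearest is stop 2 (6).
From stop 2: distances to unvisited — stop 1=4, stop 5=8, stop 3=13, stop 4=20. Nearest is stop 1 (4).
From stop 1: distances to unvisited — stop 5=12, stop 4=16, stop 3=17. Nearest is stop 5 (12).
From stop 5: distances to unvisited — stop 3=21, stop 4=23. Nearest is stop 3 (21).
From stop 3: distances to unvisited — stop 4=12. Nearest is stop 4 (12).
Return stop 4→Depot: 19.
Total = 6 + 4 + 12 + 21 + 12 + 19 = 74.

Nearest-neighbour total = 74 km; route Depot → stop 2 → stop 1 → stop 5 → stop 3 → stop 4 → Depot.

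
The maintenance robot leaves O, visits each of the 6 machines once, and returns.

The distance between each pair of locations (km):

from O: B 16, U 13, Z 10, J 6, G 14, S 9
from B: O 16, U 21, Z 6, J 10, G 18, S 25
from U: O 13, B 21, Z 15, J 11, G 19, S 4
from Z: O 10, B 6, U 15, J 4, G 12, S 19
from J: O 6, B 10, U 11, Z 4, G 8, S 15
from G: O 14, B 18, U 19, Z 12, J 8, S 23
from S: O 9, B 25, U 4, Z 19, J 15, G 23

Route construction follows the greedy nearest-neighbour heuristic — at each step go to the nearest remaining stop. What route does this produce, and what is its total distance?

From O: distances to unvisited — J=6, S=9, Z=10, U=13, G=14, B=16. Nearest is J (6).
From J: distances to unvisited — Z=4, G=8, B=10, U=11, S=15. Nearest is Z (4).
From Z: distances to unvisited — B=6, G=12, U=15, S=19. Nearest is B (6).
From B: distances to unvisited — G=18, U=21, S=25. Nearest is G (18).
From G: distances to unvisited — U=19, S=23. Nearest is U (19).
From U: distances to unvisited — S=4. Nearest is S (4).
Return S→O: 9.
Total = 6 + 4 + 6 + 18 + 19 + 4 + 9 = 66.

Nearest-neighbour total = 66 km; route O → J → Z → B → G → U → S → O.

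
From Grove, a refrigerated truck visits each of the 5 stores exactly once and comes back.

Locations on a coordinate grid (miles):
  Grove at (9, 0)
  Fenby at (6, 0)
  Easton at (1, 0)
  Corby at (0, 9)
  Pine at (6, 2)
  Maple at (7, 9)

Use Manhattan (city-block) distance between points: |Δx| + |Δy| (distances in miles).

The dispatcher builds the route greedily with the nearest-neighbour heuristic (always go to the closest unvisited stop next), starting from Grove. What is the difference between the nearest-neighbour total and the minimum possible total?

2 miles longer than the optimal tour.

From Grove: Fenby=3, Pine=5, Easton=8, Maple=11, Corby=18 → choose Fenby (3).
From Fenby: Pine=2, Easton=5, Maple=10, Corby=15 → choose Pine (2).
From Pine: Easton=7, Maple=8, Corby=13 → choose Easton (7).
From Easton: Corby=10, Maple=15 → choose Corby (10).
From Corby: Maple=7 → choose Maple (7).
NN route Grove → Fenby → Pine → Easton → Corby → Maple → Grove costs 40.
Optimal: Grove → Fenby → Easton → Corby → Maple → Pine → Grove costs 38 (by enumerating all 60 distinct tours).
Excess = 40 − 38 = 2.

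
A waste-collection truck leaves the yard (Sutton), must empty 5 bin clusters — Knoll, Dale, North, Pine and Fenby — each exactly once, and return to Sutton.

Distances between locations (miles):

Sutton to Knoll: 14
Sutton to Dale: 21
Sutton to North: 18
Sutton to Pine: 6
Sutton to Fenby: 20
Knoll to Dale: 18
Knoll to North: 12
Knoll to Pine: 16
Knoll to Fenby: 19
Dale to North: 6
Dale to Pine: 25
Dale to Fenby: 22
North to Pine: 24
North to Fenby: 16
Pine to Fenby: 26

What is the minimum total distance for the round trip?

82 miles — the shortest possible round trip.

With 5 stops there are 5!/2 = 60 distinct round trips (a route and its reverse cost the same).
Sutton - Knoll - Dale - North - Pine - Fenby - Sutton: 14+18+6+24+26+20 = 108
Sutton - Knoll - Dale - North - Fenby - Pine - Sutton: 14+18+6+16+26+6 = 86
Sutton - Knoll - Dale - Pine - North - Fenby - Sutton: 14+18+25+24+16+20 = 117
Sutton - Knoll - Dale - Pine - Fenby - North - Sutton: 14+18+25+26+16+18 = 117
Sutton - Knoll - Dale - Fenby - North - Pine - Sutton: 14+18+22+16+24+6 = 100
Sutton - Knoll - Dale - Fenby - Pine - North - Sutton: 14+18+22+26+24+18 = 122
Sutton - Knoll - North - Dale - Pine - Fenby - Sutton: 14+12+6+25+26+20 = 103
Sutton - Knoll - North - Dale - Fenby - Pine - Sutton: 14+12+6+22+26+6 = 86
Sutton - Knoll - North - Pine - Dale - Fenby - Sutton: 14+12+24+25+22+20 = 117
Sutton - Knoll - North - Pine - Fenby - Dale - Sutton: 14+12+24+26+22+21 = 119
Sutton - Knoll - North - Fenby - Dale - Pine - Sutton: 14+12+16+22+25+6 = 95
Sutton - Knoll - North - Fenby - Pine - Dale - Sutton: 14+12+16+26+25+21 = 114
Sutton - Knoll - Pine - Dale - North - Fenby - Sutton: 14+16+25+6+16+20 = 97
Sutton - Knoll - Pine - Dale - Fenby - North - Sutton: 14+16+25+22+16+18 = 111
… (46 more)
Sutton - Pine - Knoll - Dale - North - Fenby - Sutton: 6+16+18+6+16+20 = 82  ← best
The minimum is 82.
One optimal route: Sutton → Pine → Knoll → Dale → North → Fenby → Sutton (or its reverse).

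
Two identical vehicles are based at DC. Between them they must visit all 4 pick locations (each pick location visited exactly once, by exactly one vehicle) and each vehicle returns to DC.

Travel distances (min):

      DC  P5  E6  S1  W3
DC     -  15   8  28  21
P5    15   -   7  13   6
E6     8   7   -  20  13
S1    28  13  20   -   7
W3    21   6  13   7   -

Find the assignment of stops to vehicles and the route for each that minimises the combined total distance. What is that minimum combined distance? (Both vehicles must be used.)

There are 2^3 − 1 = 7 ways to divide the 4 stops into two non-empty groups. For each, the best each vehicle can do is its own shortest tour through its group:
  {P5} + {E6, S1, W3}: 30 + 56 = 86
  {E6} + {P5, S1, W3}: 16 + 56 = 72
  {P5, E6} + {S1, W3}: 30 + 56 = 86
  {S1} + {P5, E6, W3}: 56 + 42 = 98
  {P5, S1} + {E6, W3}: 56 + 42 = 98
  {E6, S1} + {P5, W3}: 56 + 42 = 98
  … (7 splits in total)
Best: vehicle 1 DC → E6 → DC = 16; vehicle 2 DC → P5 → S1 → W3 → DC = 56; combined 72.

72 min — the smallest possible combined total.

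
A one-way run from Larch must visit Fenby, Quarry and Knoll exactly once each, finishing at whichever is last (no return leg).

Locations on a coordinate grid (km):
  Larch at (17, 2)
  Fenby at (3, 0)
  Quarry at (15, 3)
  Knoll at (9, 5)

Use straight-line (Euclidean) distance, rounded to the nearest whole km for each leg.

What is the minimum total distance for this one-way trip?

There are 3! = 6 possible orderings.
Larch → Fenby → Quarry → Knoll: 14+12+6 = 32
Larch → Fenby → Knoll → Quarry: 14+8+6 = 28
Larch → Quarry → Fenby → Knoll: 2+12+8 = 22
Larch → Quarry → Knoll → Fenby: 2+6+8 = 16
Larch → Knoll → Fenby → Quarry: 9+8+12 = 29
Larch → Knoll → Quarry → Fenby: 9+6+12 = 27
The minimum is 16.
One shortest path: Larch → Quarry → Knoll → Fenby.

Minimum one-way distance = 16 km.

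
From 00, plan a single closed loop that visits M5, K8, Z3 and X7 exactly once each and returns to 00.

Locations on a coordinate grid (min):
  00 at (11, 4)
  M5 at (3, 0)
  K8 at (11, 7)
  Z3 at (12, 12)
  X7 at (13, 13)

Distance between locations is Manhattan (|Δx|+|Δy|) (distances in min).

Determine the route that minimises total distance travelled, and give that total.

46 min — the shortest possible round trip.

With 4 stops there are 4!/2 = 12 distinct round trips (a route and its reverse cost the same).
00→M5→K8→Z3→X7→00: 12+15+6+2+11 = 46
00→M5→K8→X7→Z3→00: 12+15+8+2+9 = 46
00→M5→Z3→K8→X7→00: 12+21+6+8+11 = 58
00→M5→Z3→X7→K8→00: 12+21+2+8+3 = 46
00→M5→X7→K8→Z3→00: 12+23+8+6+9 = 58
00→M5→X7→Z3→K8→00: 12+23+2+6+3 = 46
00→K8→M5→Z3→X7→00: 3+15+21+2+11 = 52
00→K8→M5→X7→Z3→00: 3+15+23+2+9 = 52
00→K8→Z3→M5→X7→00: 3+6+21+23+11 = 64
00→K8→X7→M5→Z3→00: 3+8+23+21+9 = 64
00→Z3→M5→K8→X7→00: 9+21+15+8+11 = 64
00→Z3→K8→M5→X7→00: 9+6+15+23+11 = 64
The minimum is 46.
One optimal route: 00 → M5 → K8 → Z3 → X7 → 00 (or its reverse).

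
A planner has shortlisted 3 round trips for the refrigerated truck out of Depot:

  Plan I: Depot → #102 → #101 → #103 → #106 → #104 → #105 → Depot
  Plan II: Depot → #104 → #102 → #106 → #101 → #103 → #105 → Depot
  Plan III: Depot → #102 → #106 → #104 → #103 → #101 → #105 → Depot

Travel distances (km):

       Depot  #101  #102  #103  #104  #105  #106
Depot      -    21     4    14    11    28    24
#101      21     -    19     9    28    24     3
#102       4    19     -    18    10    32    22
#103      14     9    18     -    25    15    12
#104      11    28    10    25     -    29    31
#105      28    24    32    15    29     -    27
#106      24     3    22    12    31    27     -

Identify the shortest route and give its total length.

Plan I: 4 + 19 + 9 + 12 + 31 + 29 + 28 = 132
Plan II: 11 + 10 + 22 + 3 + 9 + 15 + 28 = 98
Plan III: 4 + 22 + 31 + 25 + 9 + 24 + 28 = 143

Shortest is Plan II, total 98 km.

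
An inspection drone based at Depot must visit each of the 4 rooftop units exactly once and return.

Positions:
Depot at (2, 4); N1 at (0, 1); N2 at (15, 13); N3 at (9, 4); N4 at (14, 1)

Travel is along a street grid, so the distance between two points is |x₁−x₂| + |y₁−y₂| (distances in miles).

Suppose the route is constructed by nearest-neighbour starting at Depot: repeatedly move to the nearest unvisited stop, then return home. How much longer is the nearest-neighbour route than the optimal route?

6 miles longer than the optimal tour.

From Depot: N1=5, N3=7, N4=15, N2=22 → choose N1 (5).
From N1: N3=12, N4=14, N2=27 → choose N3 (12).
From N3: N4=8, N2=15 → choose N4 (8).
From N4: N2=13 → choose N2 (13).
NN route Depot → N1 → N3 → N4 → N2 → Depot costs 60.
Optimal: Depot → N1 → N4 → N2 → N3 → Depot costs 54 (by enumerating all 12 distinct tours).
Excess = 60 − 54 = 6.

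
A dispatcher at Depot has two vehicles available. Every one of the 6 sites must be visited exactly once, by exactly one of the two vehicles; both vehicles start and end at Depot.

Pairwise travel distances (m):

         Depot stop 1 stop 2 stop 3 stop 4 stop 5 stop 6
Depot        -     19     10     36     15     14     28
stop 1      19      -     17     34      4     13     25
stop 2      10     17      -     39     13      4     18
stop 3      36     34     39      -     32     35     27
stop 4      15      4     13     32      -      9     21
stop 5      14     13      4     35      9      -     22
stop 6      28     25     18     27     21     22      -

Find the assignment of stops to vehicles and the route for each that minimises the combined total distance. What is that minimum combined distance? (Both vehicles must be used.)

135 m — the smallest possible combined total.

Check every non-empty split of the stops between the two vehicles; for each half take its own optimal tour:
  {stop 1} + {stop 2, stop 3, stop 4, stop 5, stop 6}: 38 + 107 = 145
  {stop 2} + {stop 1, stop 3, stop 4, stop 5, stop 6}: 20 + 115 = 135
  {stop 1, stop 2} + {stop 3, stop 4, stop 5, stop 6}: 46 + 107 = 153
  {stop 3} + {stop 1, stop 2, stop 4, stop 5, stop 6}: 72 + 80 = 152
  {stop 1, stop 3} + {stop 2, stop 4, stop 5, stop 6}: 89 + 72 = 161
  {stop 2, stop 3} + {stop 1, stop 4, stop 5, stop 6}: 85 + 80 = 165
  … (31 splits in total)
Best: vehicle 1 Depot → stop 2 → Depot = 20; vehicle 2 Depot → stop 3 → stop 6 → stop 1 → stop 4 → stop 5 → Depot = 115; combined 135.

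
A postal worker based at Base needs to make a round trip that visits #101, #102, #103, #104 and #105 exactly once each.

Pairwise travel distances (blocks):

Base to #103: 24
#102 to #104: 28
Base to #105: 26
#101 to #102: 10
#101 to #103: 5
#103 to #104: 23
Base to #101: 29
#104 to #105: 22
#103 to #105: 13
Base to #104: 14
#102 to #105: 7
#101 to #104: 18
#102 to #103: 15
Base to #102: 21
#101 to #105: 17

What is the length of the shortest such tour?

Minimum total distance: 78 blocks.

There are 60 distinct closed tours to check (reversals are equivalent).
Base→#101→#102→#103→#104→#105→Base: 29+10+15+23+22+26 = 125
Base→#101→#102→#103→#105→#104→Base: 29+10+15+13+22+14 = 103
Base→#101→#102→#104→#103→#105→Base: 29+10+28+23+13+26 = 129
Base→#101→#102→#104→#105→#103→Base: 29+10+28+22+13+24 = 126
Base→#101→#102→#105→#103→#104→Base: 29+10+7+13+23+14 = 96
Base→#101→#102→#105→#104→#103→Base: 29+10+7+22+23+24 = 115
Base→#101→#103→#102→#104→#105→Base: 29+5+15+28+22+26 = 125
Base→#101→#103→#102→#105→#104→Base: 29+5+15+7+22+14 = 92
Base→#101→#103→#104→#102→#105→Base: 29+5+23+28+7+26 = 118
Base→#101→#103→#104→#105→#102→Base: 29+5+23+22+7+21 = 107
Base→#101→#103→#105→#102→#104→Base: 29+5+13+7+28+14 = 96
Base→#101→#103→#105→#104→#102→Base: 29+5+13+22+28+21 = 118
Base→#101→#104→#102→#103→#105→Base: 29+18+28+15+13+26 = 129
Base→#101→#104→#102→#105→#103→Base: 29+18+28+7+13+24 = 119
… (46 more)
Base→#102→#105→#103→#101→#104→Base: 21+7+13+5+18+14 = 78  ← best
The minimum is 78.
One optimal route: Base → #102 → #105 → #103 → #101 → #104 → Base (or its reverse).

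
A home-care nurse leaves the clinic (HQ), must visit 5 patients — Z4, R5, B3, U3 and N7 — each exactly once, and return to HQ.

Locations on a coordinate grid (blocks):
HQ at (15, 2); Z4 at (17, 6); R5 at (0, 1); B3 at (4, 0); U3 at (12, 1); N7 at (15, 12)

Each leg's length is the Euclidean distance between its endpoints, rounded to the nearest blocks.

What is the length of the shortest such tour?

Minimum total distance: 44 blocks.

HQ-Z4-R5-B3-U3-N7-HQ: 4+18+4+8+11+10 = 55
HQ-Z4-R5-B3-N7-U3-HQ: 4+18+4+16+11+3 = 56
HQ-Z4-R5-U3-B3-N7-HQ: 4+18+12+8+16+10 = 68
HQ-Z4-R5-U3-N7-B3-HQ: 4+18+12+11+16+11 = 72
HQ-Z4-R5-N7-B3-U3-HQ: 4+18+19+16+8+3 = 68
HQ-Z4-R5-N7-U3-B3-HQ: 4+18+19+11+8+11 = 71
HQ-Z4-B3-R5-U3-N7-HQ: 4+14+4+12+11+10 = 55
HQ-Z4-B3-R5-N7-U3-HQ: 4+14+4+19+11+3 = 55
HQ-Z4-B3-U3-R5-N7-HQ: 4+14+8+12+19+10 = 67
HQ-Z4-B3-U3-N7-R5-HQ: 4+14+8+11+19+15 = 71
HQ-Z4-B3-N7-R5-U3-HQ: 4+14+16+19+12+3 = 68
HQ-Z4-B3-N7-U3-R5-HQ: 4+14+16+11+12+15 = 72
HQ-Z4-U3-R5-B3-N7-HQ: 4+7+12+4+16+10 = 53
HQ-Z4-U3-R5-N7-B3-HQ: 4+7+12+19+16+11 = 69
… (46 more)
HQ-Z4-N7-R5-B3-U3-HQ: 4+6+19+4+8+3 = 44  ← best
The minimum is 44.
One optimal route: HQ → Z4 → N7 → R5 → B3 → U3 → HQ (or its reverse).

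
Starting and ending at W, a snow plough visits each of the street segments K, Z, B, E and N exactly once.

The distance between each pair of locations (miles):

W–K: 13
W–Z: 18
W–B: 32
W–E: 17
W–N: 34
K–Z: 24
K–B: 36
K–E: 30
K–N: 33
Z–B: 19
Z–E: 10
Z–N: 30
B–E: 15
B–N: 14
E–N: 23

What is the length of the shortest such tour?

There are 60 distinct closed tours to check (reversals are equivalent).
W-K-Z-B-E-N-W: 13+24+19+15+23+34 = 128
W-K-Z-B-N-E-W: 13+24+19+14+23+17 = 110
W-K-Z-E-B-N-W: 13+24+10+15+14+34 = 110
W-K-Z-E-N-B-W: 13+24+10+23+14+32 = 116
W-K-Z-N-B-E-W: 13+24+30+14+15+17 = 113
W-K-Z-N-E-B-W: 13+24+30+23+15+32 = 137
W-K-B-Z-E-N-W: 13+36+19+10+23+34 = 135
W-K-B-Z-N-E-W: 13+36+19+30+23+17 = 138
W-K-B-E-Z-N-W: 13+36+15+10+30+34 = 138
W-K-B-E-N-Z-W: 13+36+15+23+30+18 = 135
W-K-B-N-Z-E-W: 13+36+14+30+10+17 = 120
W-K-B-N-E-Z-W: 13+36+14+23+10+18 = 114
W-K-E-Z-B-N-W: 13+30+10+19+14+34 = 120
W-K-E-Z-N-B-W: 13+30+10+30+14+32 = 129
… (46 more)
W-K-N-B-E-Z-W: 13+33+14+15+10+18 = 103  ← best
The minimum is 103.
One optimal route: W → K → N → B → E → Z → W (or its reverse).

Shortest round trip = 103 miles.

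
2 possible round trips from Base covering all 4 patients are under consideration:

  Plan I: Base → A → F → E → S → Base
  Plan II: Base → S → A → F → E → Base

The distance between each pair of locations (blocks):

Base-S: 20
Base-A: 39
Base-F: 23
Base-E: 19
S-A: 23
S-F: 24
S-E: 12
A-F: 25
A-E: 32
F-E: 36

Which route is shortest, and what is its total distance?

Shortest is Plan II, total 123 blocks.

Plan I: 39 + 25 + 36 + 12 + 20 = 132
Plan II: 20 + 23 + 25 + 36 + 19 = 123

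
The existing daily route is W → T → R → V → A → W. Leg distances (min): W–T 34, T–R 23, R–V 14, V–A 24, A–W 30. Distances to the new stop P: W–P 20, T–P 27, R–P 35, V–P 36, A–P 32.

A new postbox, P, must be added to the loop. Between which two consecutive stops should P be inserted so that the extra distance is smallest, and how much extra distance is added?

Insertion cost between consecutive stops i–j is d(i,P) + d(P,j) − d(i,j):
  between W and T: 20 + 27 − 34 = 13
  between T and R: 27 + 35 − 23 = 39
  between R and V: 35 + 36 − 14 = 57
  between V and A: 36 + 32 − 24 = 44
  between A and W: 32 + 20 − 30 = 22
Cheapest insertion is between W and T, adding 13.
New total = 125 + 13 = 138.

Adding 13 min by placing P on the W–T leg.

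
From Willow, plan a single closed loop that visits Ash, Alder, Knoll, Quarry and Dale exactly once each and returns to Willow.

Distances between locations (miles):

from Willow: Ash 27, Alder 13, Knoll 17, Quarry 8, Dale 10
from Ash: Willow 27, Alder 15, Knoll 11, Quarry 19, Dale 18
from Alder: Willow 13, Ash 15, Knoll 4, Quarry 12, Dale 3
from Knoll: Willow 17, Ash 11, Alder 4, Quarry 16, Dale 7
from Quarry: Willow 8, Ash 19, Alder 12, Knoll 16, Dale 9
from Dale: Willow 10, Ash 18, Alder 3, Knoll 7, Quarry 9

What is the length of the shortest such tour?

Shortest round trip = 55 miles.

Willow → Ash → Alder → Knoll → Quarry → Dale → Willow: 27+15+4+16+9+10 = 81
Willow → Ash → Alder → Knoll → Dale → Quarry → Willow: 27+15+4+7+9+8 = 70
Willow → Ash → Alder → Quarry → Knoll → Dale → Willow: 27+15+12+16+7+10 = 87
Willow → Ash → Alder → Quarry → Dale → Knoll → Willow: 27+15+12+9+7+17 = 87
Willow → Ash → Alder → Dale → Knoll → Quarry → Willow: 27+15+3+7+16+8 = 76
Willow → Ash → Alder → Dale → Quarry → Knoll → Willow: 27+15+3+9+16+17 = 87
Willow → Ash → Knoll → Alder → Quarry → Dale → Willow: 27+11+4+12+9+10 = 73
Willow → Ash → Knoll → Alder → Dale → Quarry → Willow: 27+11+4+3+9+8 = 62
Willow → Ash → Knoll → Quarry → Alder → Dale → Willow: 27+11+16+12+3+10 = 79
Willow → Ash → Knoll → Quarry → Dale → Alder → Willow: 27+11+16+9+3+13 = 79
Willow → Ash → Knoll → Dale → Alder → Quarry → Willow: 27+11+7+3+12+8 = 68
Willow → Ash → Knoll → Dale → Quarry → Alder → Willow: 27+11+7+9+12+13 = 79
Willow → Ash → Quarry → Alder → Knoll → Dale → Willow: 27+19+12+4+7+10 = 79
Willow → Ash → Quarry → Alder → Dale → Knoll → Willow: 27+19+12+3+7+17 = 85
… (46 more)
Willow → Quarry → Ash → Knoll → Alder → Dale → Willow: 8+19+11+4+3+10 = 55  ← best
The minimum is 55.
One optimal route: Willow → Quarry → Ash → Knoll → Alder → Dale → Willow (or its reverse).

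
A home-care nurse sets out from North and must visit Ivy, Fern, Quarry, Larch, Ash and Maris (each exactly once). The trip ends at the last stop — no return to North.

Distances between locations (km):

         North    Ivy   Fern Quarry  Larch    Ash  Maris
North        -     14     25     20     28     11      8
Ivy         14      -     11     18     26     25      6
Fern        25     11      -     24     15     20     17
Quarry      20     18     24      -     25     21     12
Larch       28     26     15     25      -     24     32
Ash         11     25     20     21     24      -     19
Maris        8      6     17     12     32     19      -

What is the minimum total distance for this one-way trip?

Minimum one-way distance = 76 km.

There are 6! = 720 possible orderings.
North - Ivy - Fern - Quarry - Larch - Ash - Maris: 14+11+24+25+24+19 = 117
North - Ivy - Fern - Quarry - Larch - Maris - Ash: 14+11+24+25+32+19 = 125
North - Ivy - Fern - Quarry - Ash - Larch - Maris: 14+11+24+21+24+32 = 126
North - Ivy - Fern - Quarry - Ash - Maris - Larch: 14+11+24+21+19+32 = 121
North - Ivy - Fern - Quarry - Maris - Larch - Ash: 14+11+24+12+32+24 = 117
North - Ivy - Fern - Quarry - Maris - Ash - Larch: 14+11+24+12+19+24 = 104
North - Ivy - Fern - Larch - Quarry - Ash - Maris: 14+11+15+25+21+19 = 105
North - Ivy - Fern - Larch - Quarry - Maris - Ash: 14+11+15+25+12+19 = 96
… (712 more)
North - Ash - Quarry - Maris - Ivy - Fern - Larch: 11+21+12+6+11+15 = 76  ← best
The minimum is 76.
One shortest path: North → Ash → Quarry → Maris → Ivy → Fern → Larch.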